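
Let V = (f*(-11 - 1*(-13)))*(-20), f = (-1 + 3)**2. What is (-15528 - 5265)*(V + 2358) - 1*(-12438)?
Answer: -45690576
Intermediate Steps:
f = 4 (f = 2**2 = 4)
V = -160 (V = (4*(-11 - 1*(-13)))*(-20) = (4*(-11 + 13))*(-20) = (4*2)*(-20) = 8*(-20) = -160)
(-15528 - 5265)*(V + 2358) - 1*(-12438) = (-15528 - 5265)*(-160 + 2358) - 1*(-12438) = -20793*2198 + 12438 = -45703014 + 12438 = -45690576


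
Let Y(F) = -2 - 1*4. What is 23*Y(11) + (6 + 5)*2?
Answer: -116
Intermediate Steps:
Y(F) = -6 (Y(F) = -2 - 4 = -6)
23*Y(11) + (6 + 5)*2 = 23*(-6) + (6 + 5)*2 = -138 + 11*2 = -138 + 22 = -116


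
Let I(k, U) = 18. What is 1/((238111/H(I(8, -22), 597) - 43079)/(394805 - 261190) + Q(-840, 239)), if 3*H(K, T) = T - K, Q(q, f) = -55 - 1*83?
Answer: -25787695/3566778046 ≈ -0.0072300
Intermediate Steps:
Q(q, f) = -138 (Q(q, f) = -55 - 83 = -138)
H(K, T) = -K/3 + T/3 (H(K, T) = (T - K)/3 = -K/3 + T/3)
1/((238111/H(I(8, -22), 597) - 43079)/(394805 - 261190) + Q(-840, 239)) = 1/((238111/(-⅓*18 + (⅓)*597) - 43079)/(394805 - 261190) - 138) = 1/((238111/(-6 + 199) - 43079)/133615 - 138) = 1/((238111/193 - 43079)*(1/133615) - 138) = 1/(-8076136/193*1/133615 - 138) = 1/(-8076136/25787695 - 138) = 1/(-3566778046/25787695) = -25787695/3566778046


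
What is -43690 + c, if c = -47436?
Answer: -91126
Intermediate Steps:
-43690 + c = -43690 - 47436 = -91126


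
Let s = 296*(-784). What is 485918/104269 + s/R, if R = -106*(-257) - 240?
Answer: -5538161690/1407735769 ≈ -3.9341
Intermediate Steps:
s = -232064
R = 27002 (R = 27242 - 240 = 27002)
485918/104269 + s/R = 485918/104269 - 232064/27002 = 485918*(1/104269) - 232064*1/27002 = 485918/104269 - 116032/13501 = -5538161690/1407735769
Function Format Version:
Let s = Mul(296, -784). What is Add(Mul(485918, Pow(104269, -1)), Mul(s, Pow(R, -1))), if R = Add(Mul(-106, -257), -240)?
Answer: Rational(-5538161690, 1407735769) ≈ -3.9341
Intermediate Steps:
s = -232064
R = 27002 (R = Add(27242, -240) = 27002)
Add(Mul(485918, Pow(104269, -1)), Mul(s, Pow(R, -1))) = Add(Mul(485918, Pow(104269, -1)), Mul(-232064, Pow(27002, -1))) = Add(Mul(485918, Rational(1, 104269)), Mul(-232064, Rational(1, 27002))) = Add(Rational(485918, 104269), Rational(-116032, 13501)) = Rational(-5538161690, 1407735769)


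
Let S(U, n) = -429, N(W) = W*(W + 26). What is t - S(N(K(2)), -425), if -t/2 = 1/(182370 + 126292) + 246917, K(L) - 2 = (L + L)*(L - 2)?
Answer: -76147687056/154331 ≈ -4.9341e+5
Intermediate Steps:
K(L) = 2 + 2*L*(-2 + L) (K(L) = 2 + (L + L)*(L - 2) = 2 + (2*L)*(-2 + L) = 2 + 2*L*(-2 + L))
N(W) = W*(26 + W)
t = -76213895055/154331 (t = -2*(1/(182370 + 126292) + 246917) = -2*(1/308662 + 246917) = -2*76213895055/308662 = -76213895055/154331 ≈ -4.9383e+5)
t - S(N(K(2)), -425) = -76213895055/154331 - 1*(-429) = -76213895055/154331 + 429 = -76147687056/154331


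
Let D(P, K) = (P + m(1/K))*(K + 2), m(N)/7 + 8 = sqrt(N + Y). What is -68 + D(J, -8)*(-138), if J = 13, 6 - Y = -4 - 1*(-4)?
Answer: -35672 + 1449*sqrt(94) ≈ -21623.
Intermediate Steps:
Y = 6 (Y = 6 - (-4 - 1*(-4)) = 6 - (-4 + 4) = 6 - 1*0 = 6 + 0 = 6)
m(N) = -56 + 7*sqrt(6 + N) (m(N) = -56 + 7*sqrt(N + 6) = -56 + 7*sqrt(6 + N))
D(P, K) = (2 + K)*(-56 + P + 7*sqrt(6 + 1/K)) (D(P, K) = (P + (-56 + 7*sqrt(6 + 1/K)))*(K + 2) = (-56 + P + 7*sqrt(6 + 1/K))*(2 + K) = (2 + K)*(-56 + P + 7*sqrt(6 + 1/K)))
-68 + D(J, -8)*(-138) = -68 + (-112 - 56*(-8) + 2*13 + 14*sqrt(6 + 1/(-8)) - 8*13 + 7*(-8)*sqrt(6 + 1/(-8)))*(-138) = -68 + (-112 + 448 + 26 + 14*sqrt(6 - 1/8) - 104 + 7*(-8)*sqrt(6 - 1/8))*(-138) = -68 + (-112 + 448 + 26 + 14*sqrt(47/8) - 104 + 7*(-8)*sqrt(47/8))*(-138) = -68 + (-112 + 448 + 26 + 14*(sqrt(94)/4) - 104 + 7*(-8)*(sqrt(94)/4))*(-138) = -68 + (-112 + 448 + 26 + 7*sqrt(94)/2 - 104 - 14*sqrt(94))*(-138) = -68 + (258 - 21*sqrt(94)/2)*(-138) = -68 + (-35604 + 1449*sqrt(94)) = -35672 + 1449*sqrt(94)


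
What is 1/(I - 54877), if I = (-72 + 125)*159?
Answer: -1/46450 ≈ -2.1529e-5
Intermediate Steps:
I = 8427 (I = 53*159 = 8427)
1/(I - 54877) = 1/(8427 - 54877) = 1/(-46450) = -1/46450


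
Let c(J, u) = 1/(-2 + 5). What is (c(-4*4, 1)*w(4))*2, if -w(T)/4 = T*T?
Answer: -128/3 ≈ -42.667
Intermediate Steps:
w(T) = -4*T**2 (w(T) = -4*T*T = -4*T**2)
c(J, u) = 1/3
(c(-4*4, 1)*w(4))*2 = ((-4*4**2)/3)*2 = ((-4*16)/3)*2 = ((1/3)*(-64))*2 = -64/3*2 = -128/3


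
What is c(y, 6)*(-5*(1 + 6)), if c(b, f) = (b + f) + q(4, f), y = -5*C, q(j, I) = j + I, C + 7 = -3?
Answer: -2310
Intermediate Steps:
C = -10 (C = -7 - 3 = -10)
q(j, I) = I + j
y = 50 (y = -5*(-10) = 50)
c(b, f) = 4 + b + 2*f (c(b, f) = (b + f) + (f + 4) = (b + f) + (4 + f) = 4 + b + 2*f)
c(y, 6)*(-5*(1 + 6)) = (4 + 50 + 2*6)*(-5*(1 + 6)) = (4 + 50 + 12)*(-5*7) = 66*(-35) = -2310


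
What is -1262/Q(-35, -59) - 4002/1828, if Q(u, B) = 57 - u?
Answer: -167195/10511 ≈ -15.907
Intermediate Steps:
-1262/Q(-35, -59) - 4002/1828 = -1262/(57 - 1*(-35)) - 4002/1828 = -1262/(57 + 35) - 4002*1/1828 = -1262/92 - 2001/914 = -1262*1/92 - 2001/914 = -631/46 - 2001/914 = -167195/10511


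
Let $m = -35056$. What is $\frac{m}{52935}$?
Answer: $- \frac{35056}{52935} \approx -0.66225$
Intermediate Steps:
$\frac{m}{52935} = - \frac{35056}{52935}$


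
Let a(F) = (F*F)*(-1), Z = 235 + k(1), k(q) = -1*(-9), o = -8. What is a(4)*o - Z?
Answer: -116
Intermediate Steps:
k(q) = 9
Z = 244 (Z = 235 + 9 = 244)
a(F) = -F² (a(F) = F²*(-1) = -F²)
a(4)*o - Z = -1*4²*(-8) - 1*244 = -1*16*(-8) - 244 = -16*(-8) - 244 = 128 - 244 = -116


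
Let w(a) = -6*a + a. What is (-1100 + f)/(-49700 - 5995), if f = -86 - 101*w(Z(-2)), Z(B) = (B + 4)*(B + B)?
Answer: 1742/18565 ≈ 0.093832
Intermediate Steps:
Z(B) = 2*B*(4 + B) (Z(B) = (4 + B)*(2*B) = 2*B*(4 + B))
w(a) = -5*a
f = -4126 (f = -86 - (-505)*2*(-2)*(4 - 2) = -86 - (-505)*2*(-2)*2 = -86 - (-505)*(-8) = -86 - 101*40 = -86 - 4040 = -4126)
(-1100 + f)/(-49700 - 5995) = (-1100 - 4126)/(-49700 - 5995) = -5226/(-55695) = -5226*(-1/55695) = 1742/18565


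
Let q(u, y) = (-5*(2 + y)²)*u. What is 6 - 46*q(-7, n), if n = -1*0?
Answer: -6434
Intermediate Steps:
n = 0
q(u, y) = -5*u*(2 + y)²
6 - 46*q(-7, n) = 6 - (-230)*(-7)*(2 + 0)² = 6 - (-230)*(-7)*2² = 6 - (-230)*(-7)*4 = 6 - 46*140 = 6 - 6440 = -6434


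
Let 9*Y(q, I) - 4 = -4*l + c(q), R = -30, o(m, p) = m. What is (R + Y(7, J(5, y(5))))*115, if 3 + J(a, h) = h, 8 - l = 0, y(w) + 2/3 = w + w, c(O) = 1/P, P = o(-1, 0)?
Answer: -34385/9 ≈ -3820.6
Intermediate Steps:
P = -1
c(O) = -1 (c(O) = 1/(-1) = -1)
y(w) = -2/3 + 2*w (y(w) = -2/3 + (w + w) = -2/3 + 2*w)
l = 8 (l = 8 - 1*0 = 8 + 0 = 8)
J(a, h) = -3 + h
Y(q, I) = -29/9 (Y(q, I) = 4/9 + (-4*8 - 1)/9 = 4/9 + (-32 - 1)/9 = 4/9 + (1/9)*(-33) = 4/9 - 11/3 = -29/9)
(R + Y(7, J(5, y(5))))*115 = (-30 - 29/9)*115 = -299/9*115 = -34385/9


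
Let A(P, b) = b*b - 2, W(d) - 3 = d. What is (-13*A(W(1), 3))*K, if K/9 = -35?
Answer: 28665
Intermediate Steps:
W(d) = 3 + d
A(P, b) = -2 + b² (A(P, b) = b² - 2 = -2 + b²)
K = -315 (K = 9*(-35) = -315)
(-13*A(W(1), 3))*K = -13*(-2 + 3²)*(-315) = -13*(-2 + 9)*(-315) = -13*7*(-315) = -91*(-315) = 28665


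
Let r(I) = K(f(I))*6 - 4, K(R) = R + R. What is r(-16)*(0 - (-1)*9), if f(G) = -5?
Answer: -576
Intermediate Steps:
K(R) = 2*R
r(I) = -64 (r(I) = (2*(-5))*6 - 4 = -10*6 - 4 = -60 - 4 = -64)
r(-16)*(0 - (-1)*9) = -64*(0 - (-1)*9) = -64*(0 - 1*(-9)) = -64*(0 + 9) = -64*9 = -576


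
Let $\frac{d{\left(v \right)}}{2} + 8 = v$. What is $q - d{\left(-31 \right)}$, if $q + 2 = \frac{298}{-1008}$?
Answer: $\frac{38155}{504} \approx 75.704$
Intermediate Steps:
$d{\left(v \right)} = -16 + 2 v$
$q = - \frac{1157}{504}$ ($q = -2 + \frac{298}{-1008} = -2 + 298 \left(- \frac{1}{1008}\right) = -2 - \frac{149}{504} = - \frac{1157}{504} \approx -2.2956$)
$q - d{\left(-31 \right)} = - \frac{1157}{504} - \left(-16 + 2 \left(-31\right)\right) = - \frac{1157}{504} - \left(-16 - 62\right) = - \frac{1157}{504} - -78 = - \frac{1157}{504} + 78 = \frac{38155}{504}$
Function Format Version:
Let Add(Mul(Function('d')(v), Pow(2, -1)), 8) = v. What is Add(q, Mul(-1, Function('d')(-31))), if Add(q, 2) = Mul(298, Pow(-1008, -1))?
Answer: Rational(38155, 504) ≈ 75.704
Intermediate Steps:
Function('d')(v) = Add(-16, Mul(2, v))
q = Rational(-1157, 504) (q = Add(-2, Mul(298, Pow(-1008, -1))) = Add(-2, Mul(298, Rational(-1, 1008))) = Add(-2, Rational(-149, 504)) = Rational(-1157, 504) ≈ -2.2956)
Add(q, Mul(-1, Function('d')(-31))) = Add(Rational(-1157, 504), Mul(-1, Add(-16, Mul(2, -31)))) = Add(Rational(-1157, 504), Mul(-1, Add(-16, -62))) = Add(Rational(-1157, 504), Mul(-1, -78)) = Add(Rational(-1157, 504), 78) = Rational(38155, 504)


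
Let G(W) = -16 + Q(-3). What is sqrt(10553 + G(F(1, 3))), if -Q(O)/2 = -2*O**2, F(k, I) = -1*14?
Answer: sqrt(10573) ≈ 102.83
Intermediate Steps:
F(k, I) = -14
Q(O) = 4*O**2 (Q(O) = -(-4)*O**2 = 4*O**2)
G(W) = 20 (G(W) = -16 + 4*(-3)**2 = -16 + 4*9 = -16 + 36 = 20)
sqrt(10553 + G(F(1, 3))) = sqrt(10553 + 20) = sqrt(10573)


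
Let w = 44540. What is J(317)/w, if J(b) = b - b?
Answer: 0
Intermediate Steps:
J(b) = 0
J(317)/w = 0/44540 = 0*(1/44540) = 0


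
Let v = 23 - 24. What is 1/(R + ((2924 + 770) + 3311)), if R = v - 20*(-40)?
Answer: 1/7804 ≈ 0.00012814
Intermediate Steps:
v = -1
R = 799 (R = -1 - 20*(-40) = -1 + 800 = 799)
1/(R + ((2924 + 770) + 3311)) = 1/(799 + ((2924 + 770) + 3311)) = 1/(799 + (3694 + 3311)) = 1/(799 + 7005) = 1/7804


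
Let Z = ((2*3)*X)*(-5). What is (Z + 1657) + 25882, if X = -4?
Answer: 27659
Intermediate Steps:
Z = 120 (Z = ((2*3)*(-4))*(-5) = (6*(-4))*(-5) = -24*(-5) = 120)
(Z + 1657) + 25882 = (120 + 1657) + 25882 = 1777 + 25882 = 27659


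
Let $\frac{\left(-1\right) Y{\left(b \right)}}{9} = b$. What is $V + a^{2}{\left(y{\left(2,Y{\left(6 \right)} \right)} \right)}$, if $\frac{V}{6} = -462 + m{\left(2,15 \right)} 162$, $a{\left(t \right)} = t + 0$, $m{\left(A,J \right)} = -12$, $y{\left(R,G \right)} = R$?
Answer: $-14432$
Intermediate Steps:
$Y{\left(b \right)} = - 9 b$
$a{\left(t \right)} = t$
$V = -14436$ ($V = 6 \left(-462 - 1944\right) = 6 \left(-2406\right) = -14436$)
$V + a^{2}{\left(y{\left(2,Y{\left(6 \right)} \right)} \right)} = -14436 + 2^{2} = -14436 + 4 = -14432$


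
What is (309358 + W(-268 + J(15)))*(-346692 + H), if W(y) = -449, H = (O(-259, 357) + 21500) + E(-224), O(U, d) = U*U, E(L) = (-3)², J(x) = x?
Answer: -79730030718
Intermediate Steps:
E(L) = 9
O(U, d) = U²
H = 88590 (H = ((-259)² + 21500) + 9 = (67081 + 21500) + 9 = 88581 + 9 = 88590)
(309358 + W(-268 + J(15)))*(-346692 + H) = (309358 - 449)*(-346692 + 88590) = 308909*(-258102) = -79730030718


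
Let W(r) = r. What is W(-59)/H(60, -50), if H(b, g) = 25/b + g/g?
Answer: -708/17 ≈ -41.647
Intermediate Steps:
H(b, g) = 1 + 25/b (H(b, g) = 25/b + 1 = 1 + 25/b)
W(-59)/H(60, -50) = -59*60/(25 + 60) = -59/((1/60)*85) = -59/17/12 = -59*12/17 = -708/17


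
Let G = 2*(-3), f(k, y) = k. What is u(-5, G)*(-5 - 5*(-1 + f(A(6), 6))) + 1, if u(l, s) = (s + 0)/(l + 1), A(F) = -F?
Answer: 46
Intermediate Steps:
G = -6
u(l, s) = s/(1 + l)
u(-5, G)*(-5 - 5*(-1 + f(A(6), 6))) + 1 = (-6/(1 - 5))*(-5 - 5*(-1 - 1*6)) + 1 = (-6/(-4))*(-5 - 5*(-1 - 6)) + 1 = (-6*(-1/4))*(-5 - 5*(-7)) + 1 = 3*(-5 + 35)/2 + 1 = (3/2)*30 + 1 = 45 + 1 = 46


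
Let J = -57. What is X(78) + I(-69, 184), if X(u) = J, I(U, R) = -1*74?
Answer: -131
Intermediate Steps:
I(U, R) = -74
X(u) = -57
X(78) + I(-69, 184) = -57 - 74 = -131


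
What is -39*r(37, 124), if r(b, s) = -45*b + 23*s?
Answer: -46293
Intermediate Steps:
-39*r(37, 124) = -39*(-45*37 + 23*124) = -39*(-1665 + 2852) = -39*1187 = -1*46293 = -46293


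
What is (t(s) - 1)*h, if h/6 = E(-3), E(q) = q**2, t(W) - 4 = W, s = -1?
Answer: 108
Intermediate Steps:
t(W) = 4 + W
h = 54 (h = 6*(-3)**2 = 6*9 = 54)
(t(s) - 1)*h = ((4 - 1) - 1)*54 = (3 - 1)*54 = 2*54 = 108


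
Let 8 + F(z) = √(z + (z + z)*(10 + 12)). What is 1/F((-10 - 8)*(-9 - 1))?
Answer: 1/82 ≈ 0.012195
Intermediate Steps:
F(z) = -8 + 3*√5*√z (F(z) = -8 + √(z + (z + z)*(10 + 12)) = -8 + √(z + (2*z)*22) = -8 + √(z + 44*z) = -8 + √(45*z) = -8 + 3*√5*√z)
1/F((-10 - 8)*(-9 - 1)) = 1/(-8 + 3*√5*√((-10 - 8)*(-9 - 1))) = 1/(-8 + 3*√5*√(-18*(-10))) = 1/(-8 + 3*√5*√180) = 1/(-8 + 3*√5*(6*√5)) = 1/(-8 + 90) = 1/82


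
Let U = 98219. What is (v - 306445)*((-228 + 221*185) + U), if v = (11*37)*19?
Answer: -41483927712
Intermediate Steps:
v = 7733 (v = 407*19 = 7733)
(v - 306445)*((-228 + 221*185) + U) = (7733 - 306445)*((-228 + 221*185) + 98219) = -298712*((-228 + 40885) + 98219) = -298712*(40657 + 98219) = -298712*138876 = -41483927712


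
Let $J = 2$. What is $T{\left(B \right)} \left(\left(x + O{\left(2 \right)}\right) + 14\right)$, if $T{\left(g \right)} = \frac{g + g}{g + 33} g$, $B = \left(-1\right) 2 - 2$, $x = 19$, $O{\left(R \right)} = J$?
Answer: $\frac{1120}{29} \approx 38.621$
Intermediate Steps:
$O{\left(R \right)} = 2$
$B = -4$ ($B = -2 - 2 = -4$)
$T{\left(g \right)} = \frac{2 g^{2}}{33 + g}$ ($T{\left(g \right)} = \frac{2 g}{33 + g} g = \frac{2 g^{2}}{33 + g}$)
$T{\left(B \right)} \left(\left(x + O{\left(2 \right)}\right) + 14\right) = \frac{2 \left(-4\right)^{2}}{33 - 4} \left(\left(19 + 2\right) + 14\right) = 2 \cdot 16 \cdot \frac{1}{29} \left(21 + 14\right) = 2 \cdot 16 \cdot \frac{1}{29} \cdot 35 = \frac{32}{29} \cdot 35 = \frac{1120}{29}$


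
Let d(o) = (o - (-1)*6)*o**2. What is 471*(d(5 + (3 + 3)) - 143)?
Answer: 901494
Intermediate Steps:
d(o) = o**2*(6 + o) (d(o) = (o - 1*(-6))*o**2 = (o + 6)*o**2 = (6 + o)*o**2 = o**2*(6 + o))
471*(d(5 + (3 + 3)) - 143) = 471*((5 + (3 + 3))**2*(6 + (5 + (3 + 3))) - 143) = 471*((5 + 6)**2*(6 + (5 + 6)) - 143) = 471*(11**2*(6 + 11) - 143) = 471*(121*17 - 143) = 471*(2057 - 143) = 471*1914 = 901494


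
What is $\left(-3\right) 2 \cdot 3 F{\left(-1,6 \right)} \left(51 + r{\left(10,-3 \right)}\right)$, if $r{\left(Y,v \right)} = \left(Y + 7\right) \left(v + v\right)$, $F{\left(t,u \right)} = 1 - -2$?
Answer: $2754$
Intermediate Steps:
$F{\left(t,u \right)} = 3$ ($F{\left(t,u \right)} = 1 + 2 = 3$)
$r{\left(Y,v \right)} = 2 v \left(7 + Y\right)$ ($r{\left(Y,v \right)} = \left(7 + Y\right) 2 v = 2 v \left(7 + Y\right)$)
$\left(-3\right) 2 \cdot 3 F{\left(-1,6 \right)} \left(51 + r{\left(10,-3 \right)}\right) = \left(-3\right) 2 \cdot 3 \cdot 3 \left(51 + 2 \left(-3\right) \left(7 + 10\right)\right) = \left(-6\right) 3 \cdot 3 \left(51 + 2 \left(-3\right) 17\right) = \left(-18\right) 3 \left(51 - 102\right) = \left(-54\right) \left(-51\right) = 2754$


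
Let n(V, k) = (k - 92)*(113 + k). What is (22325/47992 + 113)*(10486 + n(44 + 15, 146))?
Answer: 2379648977/857 ≈ 2.7767e+6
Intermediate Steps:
n(V, k) = (-92 + k)*(113 + k)
(22325/47992 + 113)*(10486 + n(44 + 15, 146)) = (22325/47992 + 113)*(10486 + (-10396 + 146² + 21*146)) = (22325*(1/47992) + 113)*(10486 + (-10396 + 21316 + 3066)) = (22325/47992 + 113)*(10486 + 13986) = (5445421/47992)*24472 = 2379648977/857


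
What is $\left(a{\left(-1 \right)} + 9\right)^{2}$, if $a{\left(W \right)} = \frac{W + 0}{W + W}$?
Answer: $\frac{361}{4} \approx 90.25$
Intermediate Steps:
$a{\left(W \right)} = \frac{1}{2}$ ($a{\left(W \right)} = \frac{W}{2 W} = W \frac{1}{2 W} = \frac{1}{2}$)
$\left(a{\left(-1 \right)} + 9\right)^{2} = \left(\frac{1}{2} + 9\right)^{2} = \left(\frac{19}{2}\right)^{2} = \frac{361}{4}$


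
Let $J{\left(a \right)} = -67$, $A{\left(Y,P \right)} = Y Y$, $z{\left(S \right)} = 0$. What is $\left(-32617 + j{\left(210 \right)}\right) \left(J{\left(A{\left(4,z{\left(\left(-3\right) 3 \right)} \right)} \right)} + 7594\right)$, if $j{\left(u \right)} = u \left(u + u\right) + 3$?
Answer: $418395822$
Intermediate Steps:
$A{\left(Y,P \right)} = Y^{2}$
$j{\left(u \right)} = 3 + 2 u^{2}$ ($j{\left(u \right)} = u 2 u + 3 = 2 u^{2} + 3 = 3 + 2 u^{2}$)
$\left(-32617 + j{\left(210 \right)}\right) \left(J{\left(A{\left(4,z{\left(\left(-3\right) 3 \right)} \right)} \right)} + 7594\right) = \left(-32617 + \left(3 + 2 \cdot 210^{2}\right)\right) \left(-67 + 7594\right) = \left(-32617 + \left(3 + 2 \cdot 44100\right)\right) 7527 = \left(-32617 + \left(3 + 88200\right)\right) 7527 = \left(-32617 + 88203\right) 7527 = 55586 \cdot 7527 = 418395822$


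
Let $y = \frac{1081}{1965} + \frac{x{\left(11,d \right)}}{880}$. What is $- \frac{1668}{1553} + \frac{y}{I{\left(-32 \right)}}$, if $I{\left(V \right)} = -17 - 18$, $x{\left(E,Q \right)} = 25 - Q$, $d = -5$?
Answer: $- \frac{10251958319}{9399066600} \approx -1.0907$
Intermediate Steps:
$I{\left(V \right)} = -35$ ($I{\left(V \right)} = -17 - 18 = -35$)
$y = \frac{101023}{172920}$ ($y = \frac{1081}{1965} + \frac{25 - -5}{880} = 1081 \cdot \frac{1}{1965} + \left(25 + 5\right) \frac{1}{880} = \frac{1081}{1965} + 30 \cdot \frac{1}{880} = \frac{1081}{1965} + \frac{3}{88} = \frac{101023}{172920} \approx 0.58422$)
$- \frac{1668}{1553} + \frac{y}{I{\left(-32 \right)}} = - \frac{1668}{1553} + \frac{101023}{172920 \left(-35\right)} = \left(-1668\right) \frac{1}{1553} + \frac{101023}{172920} \left(- \frac{1}{35}\right) = - \frac{1668}{1553} - \frac{101023}{6052200} = - \frac{10251958319}{9399066600}$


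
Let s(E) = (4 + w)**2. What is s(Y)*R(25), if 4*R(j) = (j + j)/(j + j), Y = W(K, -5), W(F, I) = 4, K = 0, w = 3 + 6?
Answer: 169/4 ≈ 42.250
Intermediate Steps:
w = 9
Y = 4
R(j) = 1/4 (R(j) = ((j + j)/(j + j))/4 = ((2*j)/((2*j)))/4 = ((2*j)*(1/(2*j)))/4 = (1/4)*1 = 1/4)
s(E) = 169 (s(E) = (4 + 9)**2 = 13**2 = 169)
s(Y)*R(25) = 169*(1/4) = 169/4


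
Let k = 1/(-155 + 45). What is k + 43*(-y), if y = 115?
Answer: -543951/110 ≈ -4945.0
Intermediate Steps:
k = -1/110 (k = 1/(-110) = -1/110 ≈ -0.0090909)
k + 43*(-y) = -1/110 + 43*(-1*115) = -1/110 + 43*(-115) = -1/110 - 4945 = -543951/110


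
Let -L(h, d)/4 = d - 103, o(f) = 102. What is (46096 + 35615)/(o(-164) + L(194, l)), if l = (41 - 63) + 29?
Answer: 9079/54 ≈ 168.13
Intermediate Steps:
l = 7 (l = -22 + 29 = 7)
L(h, d) = 412 - 4*d (L(h, d) = -4*(d - 103) = -4*(-103 + d) = 412 - 4*d)
(46096 + 35615)/(o(-164) + L(194, l)) = (46096 + 35615)/(102 + (412 - 4*7)) = 81711/(102 + (412 - 28)) = 81711/(102 + 384) = 81711/486 = 81711*(1/486) = 9079/54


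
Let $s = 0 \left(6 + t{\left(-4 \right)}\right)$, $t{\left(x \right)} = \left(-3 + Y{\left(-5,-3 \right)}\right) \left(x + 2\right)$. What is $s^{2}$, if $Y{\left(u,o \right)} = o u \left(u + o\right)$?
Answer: $0$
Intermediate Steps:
$Y{\left(u,o \right)} = o u \left(o + u\right)$
$t{\left(x \right)} = -246 - 123 x$ ($t{\left(x \right)} = \left(-3 - - 15 \left(-3 - 5\right)\right) \left(x + 2\right) = \left(-3 - \left(-15\right) \left(-8\right)\right) \left(2 + x\right) = \left(-3 - 120\right) \left(2 + x\right) = - 123 \left(2 + x\right) = -246 - 123 x$)
$s = 0$ ($s = 0 \left(6 - -246\right) = 0 \left(6 + \left(-246 + 492\right)\right) = 0 \left(6 + 246\right) = 0 \cdot 252 = 0$)
$s^{2} = 0^{2} = 0$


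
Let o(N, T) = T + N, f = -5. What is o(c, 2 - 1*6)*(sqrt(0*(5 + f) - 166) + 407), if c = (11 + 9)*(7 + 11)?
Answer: 144892 + 356*I*sqrt(166) ≈ 1.4489e+5 + 4586.7*I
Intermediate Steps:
c = 360 (c = 20*18 = 360)
o(N, T) = N + T
o(c, 2 - 1*6)*(sqrt(0*(5 + f) - 166) + 407) = (360 + (2 - 1*6))*(sqrt(0*(5 - 5) - 166) + 407) = (360 + (2 - 6))*(sqrt(0*0 - 166) + 407) = (360 - 4)*(sqrt(0 - 166) + 407) = 356*(sqrt(-166) + 407) = 356*(I*sqrt(166) + 407) = 356*(407 + I*sqrt(166)) = 144892 + 356*I*sqrt(166)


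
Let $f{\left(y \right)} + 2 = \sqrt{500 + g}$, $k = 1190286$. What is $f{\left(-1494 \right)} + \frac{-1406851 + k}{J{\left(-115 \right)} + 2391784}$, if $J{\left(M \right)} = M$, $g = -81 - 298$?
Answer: $\frac{21308456}{2391669} \approx 8.9095$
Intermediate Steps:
$g = -379$
$f{\left(y \right)} = 9$ ($f{\left(y \right)} = -2 + \sqrt{500 - 379} = -2 + \sqrt{121} = -2 + 11 = 9$)
$f{\left(-1494 \right)} + \frac{-1406851 + k}{J{\left(-115 \right)} + 2391784} = 9 + \frac{-1406851 + 1190286}{-115 + 2391784} = 9 - \frac{216565}{2391669} = \frac{21308456}{2391669}$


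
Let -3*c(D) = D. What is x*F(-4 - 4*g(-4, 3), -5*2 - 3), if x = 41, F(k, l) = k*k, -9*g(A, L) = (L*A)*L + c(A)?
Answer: 11257616/729 ≈ 15443.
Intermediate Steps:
c(D) = -D/3
g(A, L) = A/27 - A*L²/9 (g(A, L) = -((L*A)*L - A/3)/9 = -((A*L)*L - A/3)/9 = -(A*L² - A/3)/9 = -(-A/3 + A*L²)/9 = A/27 - A*L²/9)
F(k, l) = k²
x*F(-4 - 4*g(-4, 3), -5*2 - 3) = 41*(-4 - 4*(-4)*(1 - 3*3²)/27)² = 41*(-4 - 4*(-4)*(1 - 3*9)/27)² = 41*(-4 - 4*(-4)*(1 - 27)/27)² = 41*(-4 - 4*(-4)*(-26)/27)² = 41*(-4 - 4*104/27)² = 41*(-4 - 416/27)² = 41*(-524/27)² = 41*(274576/729) = 11257616/729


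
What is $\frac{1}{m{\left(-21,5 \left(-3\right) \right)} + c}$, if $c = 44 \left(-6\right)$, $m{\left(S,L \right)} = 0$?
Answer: $- \frac{1}{264} \approx -0.0037879$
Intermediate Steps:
$c = -264$
$\frac{1}{m{\left(-21,5 \left(-3\right) \right)} + c} = \frac{1}{0 - 264} = \frac{1}{-264} = - \frac{1}{264}$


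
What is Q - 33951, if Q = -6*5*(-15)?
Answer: -33501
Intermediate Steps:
Q = 450 (Q = -30*(-15) = 450)
Q - 33951 = 450 - 33951 = -33501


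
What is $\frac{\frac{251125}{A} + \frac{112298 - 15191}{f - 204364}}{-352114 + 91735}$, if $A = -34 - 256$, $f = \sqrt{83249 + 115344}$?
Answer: $\frac{72371390193971}{21749169319554474} + \frac{32369 \sqrt{198593}}{3624861553259079} \approx 0.0033276$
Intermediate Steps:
$f = \sqrt{198593} \approx 445.64$
$A = -290$ ($A = -34 - 256 = -290$)
$\frac{\frac{251125}{A} + \frac{112298 - 15191}{f - 204364}}{-352114 + 91735} = \frac{\frac{251125}{-290} + \frac{112298 - 15191}{\sqrt{198593} - 204364}}{-352114 + 91735} = \frac{251125 \left(- \frac{1}{290}\right) + \frac{97107}{-204364 + \sqrt{198593}}}{-260379} = \left(- \frac{50225}{58} + \frac{97107}{-204364 + \sqrt{198593}}\right) \left(- \frac{1}{260379}\right) = \frac{7175}{2157426} - \frac{32369}{86793 \left(-204364 + \sqrt{198593}\right)}$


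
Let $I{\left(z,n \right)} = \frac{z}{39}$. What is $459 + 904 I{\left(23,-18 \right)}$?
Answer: $\frac{38693}{39} \approx 992.13$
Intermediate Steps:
$I{\left(z,n \right)} = \frac{z}{39}$ ($I{\left(z,n \right)} = z \frac{1}{39} = \frac{z}{39}$)
$459 + 904 I{\left(23,-18 \right)} = 459 + 904 \cdot \frac{1}{39} \cdot 23 = 459 + 904 \cdot \frac{23}{39} = 459 + \frac{20792}{39} = \frac{38693}{39}$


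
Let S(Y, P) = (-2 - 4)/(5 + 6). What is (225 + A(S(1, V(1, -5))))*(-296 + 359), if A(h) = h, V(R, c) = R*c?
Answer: 155547/11 ≈ 14141.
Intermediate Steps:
S(Y, P) = -6/11
(225 + A(S(1, V(1, -5))))*(-296 + 359) = (225 - 6/11)*(-296 + 359) = (2469/11)*63 = 155547/11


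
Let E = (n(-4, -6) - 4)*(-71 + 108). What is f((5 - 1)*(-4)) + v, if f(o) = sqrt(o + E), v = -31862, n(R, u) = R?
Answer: -31862 + 2*I*sqrt(78) ≈ -31862.0 + 17.664*I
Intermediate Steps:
E = -296 (E = (-4 - 4)*(-71 + 108) = -8*37 = -296)
f(o) = sqrt(-296 + o) (f(o) = sqrt(o - 296) = sqrt(-296 + o))
f((5 - 1)*(-4)) + v = sqrt(-296 + (5 - 1)*(-4)) - 31862 = sqrt(-296 + 4*(-4)) - 31862 = sqrt(-296 - 16) - 31862 = sqrt(-312) - 31862 = 2*I*sqrt(78) - 31862 = -31862 + 2*I*sqrt(78)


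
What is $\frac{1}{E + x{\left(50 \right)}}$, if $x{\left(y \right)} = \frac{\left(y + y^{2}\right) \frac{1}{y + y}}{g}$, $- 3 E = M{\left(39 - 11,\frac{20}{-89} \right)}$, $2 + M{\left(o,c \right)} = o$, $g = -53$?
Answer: $- \frac{318}{2909} \approx -0.10932$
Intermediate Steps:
$M{\left(o,c \right)} = -2 + o$
$E = - \frac{26}{3}$ ($E = - \frac{-2 + \left(39 - 11\right)}{3} = - \frac{-2 + 28}{3} = \left(- \frac{1}{3}\right) 26 = - \frac{26}{3} \approx -8.6667$)
$x{\left(y \right)} = - \frac{y + y^{2}}{106 y}$ ($x{\left(y \right)} = \frac{\left(y + y^{2}\right) \frac{1}{y + y}}{-53} = \frac{y + y^{2}}{2 y} \left(- \frac{1}{53}\right) = - \frac{y + y^{2}}{106 y}$)
$\frac{1}{E + x{\left(50 \right)}} = \frac{1}{- \frac{26}{3} - \frac{51}{106}} = \frac{1}{- \frac{2909}{318}} = - \frac{318}{2909}$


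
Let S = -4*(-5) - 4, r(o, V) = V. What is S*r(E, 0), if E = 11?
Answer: 0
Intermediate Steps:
S = 16 (S = 20 - 4 = 16)
S*r(E, 0) = 16*0 = 0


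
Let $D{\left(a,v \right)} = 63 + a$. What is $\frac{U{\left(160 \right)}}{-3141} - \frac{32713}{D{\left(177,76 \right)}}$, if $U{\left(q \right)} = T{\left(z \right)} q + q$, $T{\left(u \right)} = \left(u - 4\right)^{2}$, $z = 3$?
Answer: $- \frac{34276111}{251280} \approx -136.41$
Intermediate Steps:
$T{\left(u \right)} = \left(-4 + u\right)^{2}$
$U{\left(q \right)} = 2 q$ ($U{\left(q \right)} = \left(-4 + 3\right)^{2} q + q = \left(-1\right)^{2} q + q = 1 q + q = q + q = 2 q$)
$\frac{U{\left(160 \right)}}{-3141} - \frac{32713}{D{\left(177,76 \right)}} = \frac{2 \cdot 160}{-3141} - \frac{32713}{63 + 177} = 320 \left(- \frac{1}{3141}\right) - \frac{32713}{240} = - \frac{320}{3141} - \frac{32713}{240} = - \frac{34276111}{251280}$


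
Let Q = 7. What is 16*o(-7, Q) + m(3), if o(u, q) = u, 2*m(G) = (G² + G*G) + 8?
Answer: -99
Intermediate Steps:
m(G) = 4 + G² (m(G) = ((G² + G*G) + 8)/2 = ((G² + G²) + 8)/2 = (2*G² + 8)/2 = (8 + 2*G²)/2 = 4 + G²)
16*o(-7, Q) + m(3) = 16*(-7) + (4 + 3²) = -112 + (4 + 9) = -112 + 13 = -99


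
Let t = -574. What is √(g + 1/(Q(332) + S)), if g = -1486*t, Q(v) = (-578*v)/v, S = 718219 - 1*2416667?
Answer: √50249838644946462/242718 ≈ 923.56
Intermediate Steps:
S = -1698448 (S = 718219 - 2416667 = -1698448)
Q(v) = -578
g = 852964 (g = -1486*(-574) = 852964)
√(g + 1/(Q(332) + S)) = √(852964 + 1/(-578 - 1698448)) = √(852964 + 1/(-1699026)) = √(852964 - 1/1699026) = √(1449208013063/1699026) = √50249838644946462/242718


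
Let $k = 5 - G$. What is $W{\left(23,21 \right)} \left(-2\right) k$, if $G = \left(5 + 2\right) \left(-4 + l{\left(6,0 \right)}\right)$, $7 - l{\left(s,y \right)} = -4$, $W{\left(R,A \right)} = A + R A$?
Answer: $44352$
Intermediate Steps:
$W{\left(R,A \right)} = A + A R$
$l{\left(s,y \right)} = 11$ ($l{\left(s,y \right)} = 7 - -4 = 7 + 4 = 11$)
$G = 49$ ($G = \left(5 + 2\right) \left(-4 + 11\right) = 7 \cdot 7 = 49$)
$k = -44$ ($k = 5 - 49 = -44$)
$W{\left(23,21 \right)} \left(-2\right) k = 21 \left(1 + 23\right) \left(-2\right) \left(-44\right) = 21 \cdot 24 \left(-2\right) \left(-44\right) = 504 \left(-2\right) \left(-44\right) = \left(-1008\right) \left(-44\right) = 44352$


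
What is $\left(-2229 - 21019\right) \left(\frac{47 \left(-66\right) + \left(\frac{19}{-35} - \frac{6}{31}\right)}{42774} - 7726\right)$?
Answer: $\frac{4167964256200616}{23204895} \approx 1.7962 \cdot 10^{8}$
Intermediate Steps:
$\left(-2229 - 21019\right) \left(\frac{47 \left(-66\right) + \left(\frac{19}{-35} - \frac{6}{31}\right)}{42774} - 7726\right) = - 23248 \left(\left(-3102 + \left(19 \left(- \frac{1}{35}\right) - \frac{6}{31}\right)\right) \frac{1}{42774} - 7726\right) = - 23248 \left(\left(-3102 - \frac{799}{1085}\right) \frac{1}{42774} - 7726\right) = - 23248 \left(\left(- \frac{3366469}{1085}\right) \frac{1}{42774} - 7726\right) = - 23248 \left(- \frac{3366469}{46409790} - 7726\right) = \left(-23248\right) \left(- \frac{358565404009}{46409790}\right) = \frac{4167964256200616}{23204895}$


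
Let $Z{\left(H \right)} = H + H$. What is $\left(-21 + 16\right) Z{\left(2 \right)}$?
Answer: $-20$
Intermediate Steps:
$Z{\left(H \right)} = 2 H$
$\left(-21 + 16\right) Z{\left(2 \right)} = \left(-21 + 16\right) 2 \cdot 2 = \left(-5\right) 4 = -20$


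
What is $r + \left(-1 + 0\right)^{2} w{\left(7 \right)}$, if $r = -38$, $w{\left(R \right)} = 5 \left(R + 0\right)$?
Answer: $-3$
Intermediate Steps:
$w{\left(R \right)} = 5 R$
$r + \left(-1 + 0\right)^{2} w{\left(7 \right)} = -38 + \left(-1 + 0\right)^{2} \cdot 5 \cdot 7 = -38 + \left(-1\right)^{2} \cdot 35 = -38 + 1 \cdot 35 = -38 + 35 = -3$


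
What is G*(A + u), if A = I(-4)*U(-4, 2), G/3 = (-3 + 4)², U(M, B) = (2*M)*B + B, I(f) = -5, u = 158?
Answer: 684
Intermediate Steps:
U(M, B) = B + 2*B*M (U(M, B) = 2*B*M + B = B + 2*B*M)
G = 3 (G = 3*(-3 + 4)² = 3*1² = 3*1 = 3)
A = 70 (A = -10*(1 + 2*(-4)) = -10*(1 - 8) = -10*(-7) = -5*(-14) = 70)
G*(A + u) = 3*(70 + 158) = 3*228 = 684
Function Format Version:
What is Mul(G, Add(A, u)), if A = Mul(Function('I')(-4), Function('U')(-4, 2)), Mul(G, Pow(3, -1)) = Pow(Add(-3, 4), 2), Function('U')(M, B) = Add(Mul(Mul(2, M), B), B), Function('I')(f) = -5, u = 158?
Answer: 684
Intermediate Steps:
Function('U')(M, B) = Add(B, Mul(2, B, M)) (Function('U')(M, B) = Add(Mul(2, B, M), B) = Add(B, Mul(2, B, M)))
G = 3 (G = Mul(3, Pow(Add(-3, 4), 2)) = Mul(3, Pow(1, 2)) = Mul(3, 1) = 3)
A = 70 (A = Mul(-5, Mul(2, Add(1, Mul(2, -4)))) = Mul(-5, Mul(2, Add(1, -8))) = Mul(-5, Mul(2, -7)) = Mul(-5, -14) = 70)
Mul(G, Add(A, u)) = Mul(3, Add(70, 158)) = Mul(3, 228) = 684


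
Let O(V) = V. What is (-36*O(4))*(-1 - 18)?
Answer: 2736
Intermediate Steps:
(-36*O(4))*(-1 - 18) = (-36*4)*(-1 - 18) = -144*(-19) = 2736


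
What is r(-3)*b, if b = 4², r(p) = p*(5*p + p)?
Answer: 864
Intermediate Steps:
r(p) = 6*p² (r(p) = p*(6*p) = 6*p²)
b = 16
r(-3)*b = (6*(-3)²)*16 = (6*9)*16 = 54*16 = 864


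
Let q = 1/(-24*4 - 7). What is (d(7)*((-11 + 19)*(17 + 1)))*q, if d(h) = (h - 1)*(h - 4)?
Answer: -2592/103 ≈ -25.165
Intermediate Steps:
d(h) = (-1 + h)*(-4 + h)
q = -1/103 (q = 1/(-6*16 - 7) = 1/(-96 - 7) = 1/(-103) = -1/103 ≈ -0.0097087)
(d(7)*((-11 + 19)*(17 + 1)))*q = ((4 + 7² - 5*7)*((-11 + 19)*(17 + 1)))*(-1/103) = ((4 + 49 - 35)*(8*18))*(-1/103) = (18*144)*(-1/103) = 2592*(-1/103) = -2592/103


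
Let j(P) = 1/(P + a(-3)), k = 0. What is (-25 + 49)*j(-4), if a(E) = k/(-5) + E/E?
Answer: -8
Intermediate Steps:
a(E) = 1 (a(E) = 0/(-5) + E/E = 0*(-⅕) + 1 = 0 + 1 = 1)
j(P) = 1/(1 + P) (j(P) = 1/(P + 1) = 1/(1 + P))
(-25 + 49)*j(-4) = (-25 + 49)/(1 - 4) = 24/(-3) = 24*(-⅓) = -8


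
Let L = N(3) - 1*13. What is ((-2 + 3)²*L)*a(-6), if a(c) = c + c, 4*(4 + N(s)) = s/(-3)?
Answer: 207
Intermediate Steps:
N(s) = -4 - s/12 (N(s) = -4 + (s/(-3))/4 = -4 + (s*(-⅓))/4 = -4 + (-s/3)/4 = -4 - s/12)
L = -69/4 (L = (-4 - 1/12*3) - 1*13 = (-4 - ¼) - 13 = -17/4 - 13 = -69/4 ≈ -17.250)
a(c) = 2*c
((-2 + 3)²*L)*a(-6) = ((-2 + 3)²*(-69/4))*(2*(-6)) = (1²*(-69/4))*(-12) = (1*(-69/4))*(-12) = -69/4*(-12) = 207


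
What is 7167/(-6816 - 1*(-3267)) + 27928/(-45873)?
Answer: -142629421/54267759 ≈ -2.6283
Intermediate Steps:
7167/(-6816 - 1*(-3267)) + 27928/(-45873) = 7167/(-6816 + 3267) + 27928*(-1/45873) = 7167/(-3549) - 27928/45873 = 7167*(-1/3549) - 27928/45873 = -2389/1183 - 27928/45873 = -142629421/54267759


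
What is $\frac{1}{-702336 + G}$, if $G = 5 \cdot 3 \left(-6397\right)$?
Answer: $- \frac{1}{798291} \approx -1.2527 \cdot 10^{-6}$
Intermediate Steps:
$G = -95955$ ($G = 15 \left(-6397\right) = -95955$)
$\frac{1}{-702336 + G} = \frac{1}{-702336 - 95955} = \frac{1}{-798291} = - \frac{1}{798291}$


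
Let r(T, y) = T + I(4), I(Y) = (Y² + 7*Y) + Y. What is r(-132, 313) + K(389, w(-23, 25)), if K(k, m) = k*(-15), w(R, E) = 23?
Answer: -5919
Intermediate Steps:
I(Y) = Y² + 8*Y
r(T, y) = 48 + T (r(T, y) = T + 4*(8 + 4) = T + 4*12 = T + 48 = 48 + T)
K(k, m) = -15*k
r(-132, 313) + K(389, w(-23, 25)) = (48 - 132) - 15*389 = -84 - 5835 = -5919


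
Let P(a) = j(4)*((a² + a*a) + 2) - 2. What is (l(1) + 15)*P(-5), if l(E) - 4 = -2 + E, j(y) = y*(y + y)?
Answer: 29916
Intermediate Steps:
j(y) = 2*y² (j(y) = y*(2*y) = 2*y²)
P(a) = 62 + 64*a² (P(a) = (2*4²)*((a² + a*a) + 2) - 2 = (2*16)*((a² + a²) + 2) - 2 = 32*(2*a² + 2) - 2 = 32*(2 + 2*a²) - 2 = (64 + 64*a²) - 2 = 62 + 64*a²)
l(E) = 2 + E (l(E) = 4 + (-2 + E) = 2 + E)
(l(1) + 15)*P(-5) = ((2 + 1) + 15)*(62 + 64*(-5)²) = (3 + 15)*(62 + 64*25) = 18*(62 + 1600) = 18*1662 = 29916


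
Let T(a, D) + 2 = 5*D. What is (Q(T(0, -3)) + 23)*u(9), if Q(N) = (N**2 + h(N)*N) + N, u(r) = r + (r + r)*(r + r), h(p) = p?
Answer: 194472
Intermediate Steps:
T(a, D) = -2 + 5*D
u(r) = r + 4*r**2 (u(r) = r + (2*r)*(2*r) = r + 4*r**2)
Q(N) = N + 2*N**2 (Q(N) = (N**2 + N*N) + N = (N**2 + N**2) + N = 2*N**2 + N = N + 2*N**2)
(Q(T(0, -3)) + 23)*u(9) = ((-2 + 5*(-3))*(1 + 2*(-2 + 5*(-3))) + 23)*(9*(1 + 4*9)) = ((-2 - 15)*(1 + 2*(-2 - 15)) + 23)*(9*(1 + 36)) = (-17*(1 + 2*(-17)) + 23)*(9*37) = (-17*(1 - 34) + 23)*333 = (-17*(-33) + 23)*333 = (561 + 23)*333 = 584*333 = 194472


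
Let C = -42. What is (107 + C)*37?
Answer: 2405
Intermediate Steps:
(107 + C)*37 = (107 - 42)*37 = 65*37 = 2405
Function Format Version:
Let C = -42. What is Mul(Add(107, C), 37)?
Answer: 2405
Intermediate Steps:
Mul(Add(107, C), 37) = Mul(Add(107, -42), 37) = Mul(65, 37) = 2405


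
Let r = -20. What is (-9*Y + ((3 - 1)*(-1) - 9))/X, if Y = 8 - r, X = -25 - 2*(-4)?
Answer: 263/17 ≈ 15.471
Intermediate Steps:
X = -17 (X = -25 + 8 = -17)
Y = 28 (Y = 8 - 1*(-20) = 8 + 20 = 28)
(-9*Y + ((3 - 1)*(-1) - 9))/X = (-9*28 + ((3 - 1)*(-1) - 9))/(-17) = (-252 + (2*(-1) - 9))*(-1/17) = (-252 + (-2 - 9))*(-1/17) = (-252 - 11)*(-1/17) = -263*(-1/17) = 263/17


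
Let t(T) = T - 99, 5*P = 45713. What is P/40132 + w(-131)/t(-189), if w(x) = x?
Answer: 9862951/14447520 ≈ 0.68267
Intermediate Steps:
P = 45713/5 (P = (⅕)*45713 = 45713/5 ≈ 9142.6)
t(T) = -99 + T
P/40132 + w(-131)/t(-189) = (45713/5)/40132 - 131/(-99 - 189) = (45713/5)*(1/40132) - 131/(-288) = 45713/200660 - 131*(-1/288) = 45713/200660 + 131/288 = 9862951/14447520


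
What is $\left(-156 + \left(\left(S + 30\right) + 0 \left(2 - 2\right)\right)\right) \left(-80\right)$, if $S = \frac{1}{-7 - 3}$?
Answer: $10088$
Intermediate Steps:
$S = - \frac{1}{10}$ ($S = \frac{1}{-10} = - \frac{1}{10} \approx -0.1$)
$\left(-156 + \left(\left(S + 30\right) + 0 \left(2 - 2\right)\right)\right) \left(-80\right) = \left(-156 + \left(\left(- \frac{1}{10} + 30\right) + 0 \left(2 - 2\right)\right)\right) \left(-80\right) = \left(-156 + \left(\frac{299}{10} + 0 \cdot 0\right)\right) \left(-80\right) = \left(-156 + \left(\frac{299}{10} + 0\right)\right) \left(-80\right) = \left(-156 + \frac{299}{10}\right) \left(-80\right) = \left(- \frac{1261}{10}\right) \left(-80\right) = 10088$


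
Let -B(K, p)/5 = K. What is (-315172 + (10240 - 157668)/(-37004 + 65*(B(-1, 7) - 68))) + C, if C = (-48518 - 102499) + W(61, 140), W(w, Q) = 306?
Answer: -19147177989/41099 ≈ -4.6588e+5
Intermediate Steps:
B(K, p) = -5*K
C = -150711 (C = (-48518 - 102499) + 306 = -151017 + 306 = -150711)
(-315172 + (10240 - 157668)/(-37004 + 65*(B(-1, 7) - 68))) + C = (-315172 + (10240 - 157668)/(-37004 + 65*(-5*(-1) - 68))) - 150711 = (-315172 - 147428/(-37004 + 65*(5 - 68))) - 150711 = (-315172 - 147428/(-37004 + 65*(-63))) - 150711 = (-315172 - 147428/(-37004 - 4095)) - 150711 = (-315172 - 147428/(-41099)) - 150711 = (-315172 - 147428*(-1/41099)) - 150711 = (-315172 + 147428/41099) - 150711 = -12953106600/41099 - 150711 = -19147177989/41099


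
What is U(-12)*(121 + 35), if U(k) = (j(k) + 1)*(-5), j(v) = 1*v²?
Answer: -113100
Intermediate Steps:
j(v) = v²
U(k) = -5 - 5*k² (U(k) = (k² + 1)*(-5) = (1 + k²)*(-5) = -5 - 5*k²)
U(-12)*(121 + 35) = (-5 - 5*(-12)²)*(121 + 35) = (-5 - 5*144)*156 = (-5 - 720)*156 = -725*156 = -113100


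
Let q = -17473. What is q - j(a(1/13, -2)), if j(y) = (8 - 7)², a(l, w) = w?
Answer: -17474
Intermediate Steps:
j(y) = 1 (j(y) = 1² = 1)
q - j(a(1/13, -2)) = -17473 - 1*1 = -17473 - 1 = -17474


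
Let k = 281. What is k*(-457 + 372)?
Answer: -23885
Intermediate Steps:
k*(-457 + 372) = 281*(-457 + 372) = 281*(-85) = -23885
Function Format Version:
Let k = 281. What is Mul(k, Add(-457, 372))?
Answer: -23885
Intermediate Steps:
Mul(k, Add(-457, 372)) = Mul(281, Add(-457, 372)) = Mul(281, -85) = -23885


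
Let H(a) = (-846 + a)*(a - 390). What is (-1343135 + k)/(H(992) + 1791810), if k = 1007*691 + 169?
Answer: -647129/1879702 ≈ -0.34427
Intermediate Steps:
H(a) = (-846 + a)*(-390 + a)
k = 696006 (k = 695837 + 169 = 696006)
(-1343135 + k)/(H(992) + 1791810) = (-1343135 + 696006)/((329940 + 992² - 1236*992) + 1791810) = -647129/((329940 + 984064 - 1226112) + 1791810) = -647129/(87892 + 1791810) = -647129/1879702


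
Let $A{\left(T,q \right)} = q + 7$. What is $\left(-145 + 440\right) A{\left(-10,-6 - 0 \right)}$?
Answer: $295$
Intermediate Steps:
$A{\left(T,q \right)} = 7 + q$
$\left(-145 + 440\right) A{\left(-10,-6 - 0 \right)} = \left(-145 + 440\right) \left(7 - 6\right) = 295 \left(7 + \left(-6 + 0\right)\right) = 295 \left(7 - 6\right) = 295 \cdot 1 = 295$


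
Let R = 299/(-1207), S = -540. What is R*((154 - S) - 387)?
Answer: -91793/1207 ≈ -76.051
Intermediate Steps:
R = -299/1207 (R = 299*(-1/1207) = -299/1207 ≈ -0.24772)
R*((154 - S) - 387) = -299*((154 - 1*(-540)) - 387)/1207 = -299*((154 + 540) - 387)/1207 = -299*(694 - 387)/1207 = -299/1207*307 = -91793/1207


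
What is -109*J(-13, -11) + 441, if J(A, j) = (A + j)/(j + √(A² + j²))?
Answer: 103305/169 + 2616*√290/169 ≈ 874.88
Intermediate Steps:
J(A, j) = (A + j)/(j + √(A² + j²))
-109*J(-13, -11) + 441 = -109*(-13 - 11)/(-11 + √((-13)² + (-11)²)) + 441 = -109*(-24)/(-11 + √(169 + 121)) + 441 = -109*(-24)/(-11 + √290) + 441 = -(-2616)/(-11 + √290) + 441 = 2616/(-11 + √290) + 441 = 441 + 2616/(-11 + √290)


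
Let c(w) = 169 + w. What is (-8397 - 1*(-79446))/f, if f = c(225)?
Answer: 71049/394 ≈ 180.33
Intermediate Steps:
f = 394 (f = 169 + 225 = 394)
(-8397 - 1*(-79446))/f = (-8397 - 1*(-79446))/394 = (-8397 + 79446)*(1/394) = 71049*(1/394) = 71049/394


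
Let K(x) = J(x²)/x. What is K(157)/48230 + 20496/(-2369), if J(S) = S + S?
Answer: -493889107/57128435 ≈ -8.6452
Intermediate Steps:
J(S) = 2*S
K(x) = 2*x (K(x) = (2*x²)/x = 2*x)
K(157)/48230 + 20496/(-2369) = (2*157)/48230 + 20496/(-2369) = 314*(1/48230) + 20496*(-1/2369) = 157/24115 - 20496/2369 = -493889107/57128435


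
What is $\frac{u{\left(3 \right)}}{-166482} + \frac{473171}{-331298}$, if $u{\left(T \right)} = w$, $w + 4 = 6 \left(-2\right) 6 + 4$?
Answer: $- \frac{4375033387}{3064175202} \approx -1.4278$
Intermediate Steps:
$w = -72$ ($w = -4 + \left(6 \left(-2\right) 6 + 4\right) = -4 + \left(\left(-12\right) 6 + 4\right) = -4 + \left(-72 + 4\right) = -4 - 68 = -72$)
$u{\left(T \right)} = -72$
$\frac{u{\left(3 \right)}}{-166482} + \frac{473171}{-331298} = - \frac{72}{-166482} + \frac{473171}{-331298} = \left(-72\right) \left(- \frac{1}{166482}\right) + 473171 \left(- \frac{1}{331298}\right) = \frac{4}{9249} - \frac{473171}{331298} = - \frac{4375033387}{3064175202}$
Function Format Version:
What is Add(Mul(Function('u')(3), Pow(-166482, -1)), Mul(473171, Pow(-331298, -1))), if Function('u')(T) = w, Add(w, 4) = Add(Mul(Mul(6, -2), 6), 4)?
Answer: Rational(-4375033387, 3064175202) ≈ -1.4278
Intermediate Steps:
w = -72 (w = Add(-4, Add(Mul(Mul(6, -2), 6), 4)) = Add(-4, Add(Mul(-12, 6), 4)) = Add(-4, Add(-72, 4)) = Add(-4, -68) = -72)
Function('u')(T) = -72
Add(Mul(Function('u')(3), Pow(-166482, -1)), Mul(473171, Pow(-331298, -1))) = Add(Mul(-72, Pow(-166482, -1)), Mul(473171, Pow(-331298, -1))) = Add(Mul(-72, Rational(-1, 166482)), Mul(473171, Rational(-1, 331298))) = Add(Rational(4, 9249), Rational(-473171, 331298)) = Rational(-4375033387, 3064175202)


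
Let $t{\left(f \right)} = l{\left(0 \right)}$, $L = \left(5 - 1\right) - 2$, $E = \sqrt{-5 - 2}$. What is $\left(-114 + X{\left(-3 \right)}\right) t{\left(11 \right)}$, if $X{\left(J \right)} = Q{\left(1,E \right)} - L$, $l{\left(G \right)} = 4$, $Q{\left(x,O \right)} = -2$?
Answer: $-472$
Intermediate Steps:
$E = i \sqrt{7}$ ($E = \sqrt{-7} = i \sqrt{7} \approx 2.6458 i$)
$L = 2$ ($L = 4 - 2 = 2$)
$t{\left(f \right)} = 4$
$X{\left(J \right)} = -4$ ($X{\left(J \right)} = -2 - 2 = -4$)
$\left(-114 + X{\left(-3 \right)}\right) t{\left(11 \right)} = \left(-114 - 4\right) 4 = \left(-118\right) 4 = -472$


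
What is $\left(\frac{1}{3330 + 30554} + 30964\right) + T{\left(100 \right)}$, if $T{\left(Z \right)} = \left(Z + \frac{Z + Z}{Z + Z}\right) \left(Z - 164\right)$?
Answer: $\frac{830158001}{33884} \approx 24500.0$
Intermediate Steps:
$T{\left(Z \right)} = \left(1 + Z\right) \left(-164 + Z\right)$ ($T{\left(Z \right)} = \left(Z + \frac{2 Z}{2 Z}\right) \left(-164 + Z\right) = \left(Z + 2 Z \frac{1}{2 Z}\right) \left(-164 + Z\right) = \left(Z + 1\right) \left(-164 + Z\right) = \left(1 + Z\right) \left(-164 + Z\right)$)
$\left(\frac{1}{3330 + 30554} + 30964\right) + T{\left(100 \right)} = \left(\frac{1}{3330 + 30554} + 30964\right) - \left(16464 - 10000\right) = \left(\frac{1}{33884} + 30964\right) - 6464 = \frac{1049184177}{33884} - 6464 = \frac{830158001}{33884}$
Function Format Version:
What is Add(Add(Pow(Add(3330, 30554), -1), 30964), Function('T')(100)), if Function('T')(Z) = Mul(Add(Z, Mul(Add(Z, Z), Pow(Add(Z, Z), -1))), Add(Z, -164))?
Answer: Rational(830158001, 33884) ≈ 24500.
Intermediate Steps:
Function('T')(Z) = Mul(Add(1, Z), Add(-164, Z)) (Function('T')(Z) = Mul(Add(Z, Mul(Mul(2, Z), Pow(Mul(2, Z), -1))), Add(-164, Z)) = Mul(Add(Z, Mul(Mul(2, Z), Mul(Rational(1, 2), Pow(Z, -1)))), Add(-164, Z)) = Mul(Add(Z, 1), Add(-164, Z)) = Mul(Add(1, Z), Add(-164, Z)))
Add(Add(Pow(Add(3330, 30554), -1), 30964), Function('T')(100)) = Add(Add(Pow(Add(3330, 30554), -1), 30964), Add(-164, Pow(100, 2), Mul(-163, 100))) = Add(Add(Pow(33884, -1), 30964), Add(-164, 10000, -16300)) = Add(Add(Rational(1, 33884), 30964), -6464) = Add(Rational(1049184177, 33884), -6464) = Rational(830158001, 33884)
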